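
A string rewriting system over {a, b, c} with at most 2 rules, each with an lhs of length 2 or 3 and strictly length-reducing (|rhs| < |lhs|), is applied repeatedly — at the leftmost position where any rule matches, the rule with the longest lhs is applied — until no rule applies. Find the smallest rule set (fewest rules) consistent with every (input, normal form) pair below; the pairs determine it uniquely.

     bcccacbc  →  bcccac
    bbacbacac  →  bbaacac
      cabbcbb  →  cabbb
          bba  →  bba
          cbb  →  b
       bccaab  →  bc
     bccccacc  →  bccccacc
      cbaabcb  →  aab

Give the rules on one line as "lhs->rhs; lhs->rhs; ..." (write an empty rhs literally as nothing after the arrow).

caa->c; cb->

  | bcccacbc => bcccac
  | bbacbacac => bbaacac
  | cabbcbb => cabbb
  | bba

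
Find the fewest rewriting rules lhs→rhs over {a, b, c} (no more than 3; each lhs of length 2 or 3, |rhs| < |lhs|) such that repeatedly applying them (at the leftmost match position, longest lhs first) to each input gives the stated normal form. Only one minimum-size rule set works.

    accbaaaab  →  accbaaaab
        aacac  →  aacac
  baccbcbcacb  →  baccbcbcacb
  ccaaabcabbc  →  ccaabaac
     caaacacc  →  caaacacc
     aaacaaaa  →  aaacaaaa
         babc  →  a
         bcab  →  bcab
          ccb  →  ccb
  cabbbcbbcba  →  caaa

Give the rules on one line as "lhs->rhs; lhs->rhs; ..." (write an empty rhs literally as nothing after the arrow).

abc->b; bb->a

  | accbaaaab
  | aacac
  | baccbcbcacb
  | ccaaabcabbc => ccaababbc => ccaabaac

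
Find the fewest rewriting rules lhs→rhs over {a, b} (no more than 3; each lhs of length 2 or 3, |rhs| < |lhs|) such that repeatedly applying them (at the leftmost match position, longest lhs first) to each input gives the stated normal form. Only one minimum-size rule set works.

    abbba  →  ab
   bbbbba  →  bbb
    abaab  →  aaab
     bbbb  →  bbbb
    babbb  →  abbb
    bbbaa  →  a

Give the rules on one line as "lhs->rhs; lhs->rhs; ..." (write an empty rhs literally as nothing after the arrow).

ba->a; bba->

  | abbba => ab
  | bbbbba => bbb
  | abaab => aaab
  | bbbb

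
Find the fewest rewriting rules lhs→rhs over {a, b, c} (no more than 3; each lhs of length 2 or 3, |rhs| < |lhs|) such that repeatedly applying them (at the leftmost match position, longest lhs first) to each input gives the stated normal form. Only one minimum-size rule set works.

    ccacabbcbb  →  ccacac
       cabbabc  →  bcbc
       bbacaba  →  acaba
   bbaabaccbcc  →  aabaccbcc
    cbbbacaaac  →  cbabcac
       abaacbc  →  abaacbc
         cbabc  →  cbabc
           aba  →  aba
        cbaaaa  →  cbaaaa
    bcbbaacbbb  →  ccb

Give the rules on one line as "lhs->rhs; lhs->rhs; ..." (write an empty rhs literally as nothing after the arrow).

  | ccacabbcbb => ccacacbb => ccacac
  | cabbabc => caabc => bcbc
  | bbacaba => acaba
  | bbaabaccbcc => aabaccbcc

bb->; caa->bc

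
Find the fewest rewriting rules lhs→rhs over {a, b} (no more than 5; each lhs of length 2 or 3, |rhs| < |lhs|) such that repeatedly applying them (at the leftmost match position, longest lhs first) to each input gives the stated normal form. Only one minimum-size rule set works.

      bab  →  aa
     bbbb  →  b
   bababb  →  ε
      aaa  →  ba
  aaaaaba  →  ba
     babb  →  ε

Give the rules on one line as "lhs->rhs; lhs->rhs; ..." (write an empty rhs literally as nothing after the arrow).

aaa->ba; aab->; bab->aa; bb->b

  | bab => aa
  | bbbb => bbb => bb => b
  | bababb => aaabb => babb => aab => ε
  | aaa => ba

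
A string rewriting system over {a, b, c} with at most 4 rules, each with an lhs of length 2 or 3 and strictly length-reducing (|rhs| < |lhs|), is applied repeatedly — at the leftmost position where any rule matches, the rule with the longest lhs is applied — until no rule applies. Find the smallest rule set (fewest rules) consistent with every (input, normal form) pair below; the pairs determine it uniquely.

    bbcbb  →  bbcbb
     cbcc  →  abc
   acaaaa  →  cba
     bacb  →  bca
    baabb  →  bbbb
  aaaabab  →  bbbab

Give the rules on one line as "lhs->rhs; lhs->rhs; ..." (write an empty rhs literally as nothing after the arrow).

  | bbcbb
  | cbcc => abc
  | acaaaa => acbaa => caaa => cba
  | bacb => bca

aa->b; acb->ca; cbc->ab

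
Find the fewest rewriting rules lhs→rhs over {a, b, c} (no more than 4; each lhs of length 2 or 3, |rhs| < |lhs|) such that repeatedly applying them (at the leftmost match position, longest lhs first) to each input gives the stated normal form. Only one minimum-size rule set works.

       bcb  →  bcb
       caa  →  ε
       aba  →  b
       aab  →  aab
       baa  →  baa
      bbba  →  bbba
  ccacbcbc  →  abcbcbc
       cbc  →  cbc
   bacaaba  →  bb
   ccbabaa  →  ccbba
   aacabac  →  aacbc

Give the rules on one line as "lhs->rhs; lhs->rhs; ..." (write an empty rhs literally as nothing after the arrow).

  | bcb
  | caa => ε
  | aba => b
  | aab

aba->b; caa->; cca->ab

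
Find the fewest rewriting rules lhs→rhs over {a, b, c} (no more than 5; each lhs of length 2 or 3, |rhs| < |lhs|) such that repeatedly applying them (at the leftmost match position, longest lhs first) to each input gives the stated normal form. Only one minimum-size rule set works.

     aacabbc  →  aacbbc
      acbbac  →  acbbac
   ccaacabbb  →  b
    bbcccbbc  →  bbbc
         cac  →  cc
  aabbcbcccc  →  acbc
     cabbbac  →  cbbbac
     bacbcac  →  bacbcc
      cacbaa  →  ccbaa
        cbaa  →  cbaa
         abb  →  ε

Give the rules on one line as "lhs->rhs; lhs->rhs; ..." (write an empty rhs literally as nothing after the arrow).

  | aacabbc => aacbbc
  | acbbac
  | ccaacabbb => ccacabbb => cccabbb => ababbb => abbb => b
  | bbcccbbc => bbabbbc => bbbc

ab->; abb->; ca->c; ccc->ab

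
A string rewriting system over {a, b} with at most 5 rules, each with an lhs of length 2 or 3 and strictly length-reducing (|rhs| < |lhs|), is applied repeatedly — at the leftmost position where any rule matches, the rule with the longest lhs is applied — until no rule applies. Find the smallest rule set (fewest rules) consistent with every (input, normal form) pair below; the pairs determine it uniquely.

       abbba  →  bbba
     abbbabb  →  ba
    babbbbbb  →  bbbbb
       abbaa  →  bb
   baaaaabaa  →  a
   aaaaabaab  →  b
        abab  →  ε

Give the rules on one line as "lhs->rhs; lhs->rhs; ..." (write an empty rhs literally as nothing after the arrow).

aa->; ab->; abb->bb; bab->a

  | abbba => bbba
  | abbbabb => bbbabb => bbab => ba
  | babbbbbb => abbbbb => bbbbb
  | abbaa => bbaa => bb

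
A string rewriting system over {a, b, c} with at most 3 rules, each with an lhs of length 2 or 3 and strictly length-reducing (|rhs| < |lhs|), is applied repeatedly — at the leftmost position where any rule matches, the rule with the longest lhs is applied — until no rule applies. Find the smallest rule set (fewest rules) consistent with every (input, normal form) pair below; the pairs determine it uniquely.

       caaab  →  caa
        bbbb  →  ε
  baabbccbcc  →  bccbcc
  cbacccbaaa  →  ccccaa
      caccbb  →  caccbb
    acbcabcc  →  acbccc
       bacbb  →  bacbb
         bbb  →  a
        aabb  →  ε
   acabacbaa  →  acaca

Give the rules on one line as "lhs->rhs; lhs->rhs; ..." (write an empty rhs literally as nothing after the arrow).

ab->; bbb->a; cba->c

  | caaab => caa
  | bbbb => ab => ε
  | baabbccbcc => babccbcc => bccbcc
  | cbacccbaaa => ccccbaaa => ccccaa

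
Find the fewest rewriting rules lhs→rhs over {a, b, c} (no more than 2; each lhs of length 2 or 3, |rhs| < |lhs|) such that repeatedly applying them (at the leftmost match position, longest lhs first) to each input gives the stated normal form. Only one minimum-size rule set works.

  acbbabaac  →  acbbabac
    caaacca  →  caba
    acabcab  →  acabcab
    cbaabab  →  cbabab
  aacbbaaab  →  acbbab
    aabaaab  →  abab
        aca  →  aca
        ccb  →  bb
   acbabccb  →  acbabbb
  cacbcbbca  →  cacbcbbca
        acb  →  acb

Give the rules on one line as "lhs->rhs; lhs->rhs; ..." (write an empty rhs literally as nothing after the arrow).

aa->a; cc->b

  | acbbabaac => acbbabac
  | caaacca => caacca => cacca => caba
  | acabcab
  | cbaabab => cbabab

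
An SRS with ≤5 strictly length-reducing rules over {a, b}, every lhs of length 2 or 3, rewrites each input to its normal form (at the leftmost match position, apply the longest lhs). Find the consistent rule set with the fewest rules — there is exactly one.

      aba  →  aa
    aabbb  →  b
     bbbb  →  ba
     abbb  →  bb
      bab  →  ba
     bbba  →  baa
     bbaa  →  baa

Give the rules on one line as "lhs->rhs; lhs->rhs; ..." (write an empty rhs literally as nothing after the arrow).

ab->a; abb->b; bba->ba; bbb->ba

  | aba => aa
  | aabbb => abb => b
  | bbbb => bab => ba
  | abbb => bb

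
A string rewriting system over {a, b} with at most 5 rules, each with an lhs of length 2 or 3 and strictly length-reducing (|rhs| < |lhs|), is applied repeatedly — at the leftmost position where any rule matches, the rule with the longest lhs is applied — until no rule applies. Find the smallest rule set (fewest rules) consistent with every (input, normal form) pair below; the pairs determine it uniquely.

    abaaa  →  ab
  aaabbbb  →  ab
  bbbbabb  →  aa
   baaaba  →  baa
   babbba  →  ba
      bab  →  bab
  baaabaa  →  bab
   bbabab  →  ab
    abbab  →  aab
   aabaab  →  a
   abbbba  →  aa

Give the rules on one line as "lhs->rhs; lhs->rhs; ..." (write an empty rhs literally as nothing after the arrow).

aaa->ab; aba->a; bb->; bbb->aa

  | abaaa => aaa => ab
  | aaabbbb => abbbbb => aaabb => abbb => aaa => ab
  | bbbbabb => aababb => aabb => aa
  | baaaba => babba => baa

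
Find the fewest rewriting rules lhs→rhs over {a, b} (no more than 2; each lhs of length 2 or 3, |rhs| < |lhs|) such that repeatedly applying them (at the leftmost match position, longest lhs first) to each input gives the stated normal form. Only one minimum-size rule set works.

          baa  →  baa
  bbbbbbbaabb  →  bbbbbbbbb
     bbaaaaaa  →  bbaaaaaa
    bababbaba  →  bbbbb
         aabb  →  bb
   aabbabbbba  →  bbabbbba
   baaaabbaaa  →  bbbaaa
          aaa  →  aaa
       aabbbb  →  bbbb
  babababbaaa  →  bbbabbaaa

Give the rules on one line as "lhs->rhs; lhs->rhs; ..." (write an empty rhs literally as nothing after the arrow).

aab->b; aba->b

  | baa
  | bbbbbbbaabb => bbbbbbbbb
  | bbaaaaaa
  | bababbaba => bbbbaba => bbbbb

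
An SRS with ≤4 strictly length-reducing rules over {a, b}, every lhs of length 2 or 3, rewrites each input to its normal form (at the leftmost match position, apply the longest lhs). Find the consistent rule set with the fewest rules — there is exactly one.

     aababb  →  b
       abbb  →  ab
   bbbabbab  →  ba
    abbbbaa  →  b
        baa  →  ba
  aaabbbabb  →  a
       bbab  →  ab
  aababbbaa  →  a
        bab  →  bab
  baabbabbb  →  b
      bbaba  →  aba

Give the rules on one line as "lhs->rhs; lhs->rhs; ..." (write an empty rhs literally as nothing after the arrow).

aa->a; aaa->b; aab->aa; bb->

  | aababb => aaabb => bbb => b
  | abbb => ab
  | bbbabbab => babbab => baab => baa => ba
  | abbbbaa => abbaa => aaa => b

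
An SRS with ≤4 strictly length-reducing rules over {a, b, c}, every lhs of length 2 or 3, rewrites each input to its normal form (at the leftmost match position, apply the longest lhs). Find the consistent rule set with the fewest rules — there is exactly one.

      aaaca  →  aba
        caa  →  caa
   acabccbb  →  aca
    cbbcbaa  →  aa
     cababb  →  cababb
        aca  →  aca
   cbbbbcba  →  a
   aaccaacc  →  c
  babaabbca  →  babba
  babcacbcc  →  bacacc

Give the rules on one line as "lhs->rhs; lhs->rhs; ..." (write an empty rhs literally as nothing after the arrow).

aac->b; bc->c; cb->

  | aaaca => aba
  | caa
  | acabccbb => acaccbb => acacb => aca
  | cbbcbaa => bcbaa => cbaa => aa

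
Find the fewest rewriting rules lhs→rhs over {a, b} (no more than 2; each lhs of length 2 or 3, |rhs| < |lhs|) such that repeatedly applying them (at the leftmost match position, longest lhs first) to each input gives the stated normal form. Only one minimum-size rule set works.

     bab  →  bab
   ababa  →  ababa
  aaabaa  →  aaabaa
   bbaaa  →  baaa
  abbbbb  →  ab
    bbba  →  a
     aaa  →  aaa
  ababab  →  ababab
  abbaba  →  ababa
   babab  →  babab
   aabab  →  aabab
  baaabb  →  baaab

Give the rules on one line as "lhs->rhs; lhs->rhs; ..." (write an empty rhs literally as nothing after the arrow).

  | bab
  | ababa
  | aaabaa
  | bbaaa => baaa

bb->b; bbb->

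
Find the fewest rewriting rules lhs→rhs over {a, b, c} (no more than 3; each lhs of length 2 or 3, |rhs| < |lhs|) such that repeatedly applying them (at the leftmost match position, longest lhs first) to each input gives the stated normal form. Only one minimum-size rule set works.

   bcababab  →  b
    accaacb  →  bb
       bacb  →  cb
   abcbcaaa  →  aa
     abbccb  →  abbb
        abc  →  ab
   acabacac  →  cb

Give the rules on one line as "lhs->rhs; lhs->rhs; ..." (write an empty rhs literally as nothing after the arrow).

ac->b; ba->; bc->b

  | bcababab => bababab => babab => bab => b
  | accaacb => bcaacb => baacb => acb => bb
  | bacb => cb
  | abcbcaaa => abbcaaa => abbaaa => abaa => aa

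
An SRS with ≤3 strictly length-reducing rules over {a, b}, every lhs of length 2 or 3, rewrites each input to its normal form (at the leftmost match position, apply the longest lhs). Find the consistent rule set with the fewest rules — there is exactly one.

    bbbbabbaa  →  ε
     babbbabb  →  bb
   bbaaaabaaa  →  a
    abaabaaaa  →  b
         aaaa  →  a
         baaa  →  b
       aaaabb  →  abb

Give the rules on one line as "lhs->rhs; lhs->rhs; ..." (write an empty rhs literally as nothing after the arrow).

aa->b; ba->; bbb->bb

  | bbbbabbaa => bbbabbaa => bbabbaa => bbbaa => bbaa => ba => ε
  | babbbabb => bbbabb => bbabb => bbb => bb
  | bbaaaabaaa => baaabaaa => aabaaa => bbaaa => baa => a
  | abaabaaaa => aabaaaa => bbaaaa => baaa => aa => b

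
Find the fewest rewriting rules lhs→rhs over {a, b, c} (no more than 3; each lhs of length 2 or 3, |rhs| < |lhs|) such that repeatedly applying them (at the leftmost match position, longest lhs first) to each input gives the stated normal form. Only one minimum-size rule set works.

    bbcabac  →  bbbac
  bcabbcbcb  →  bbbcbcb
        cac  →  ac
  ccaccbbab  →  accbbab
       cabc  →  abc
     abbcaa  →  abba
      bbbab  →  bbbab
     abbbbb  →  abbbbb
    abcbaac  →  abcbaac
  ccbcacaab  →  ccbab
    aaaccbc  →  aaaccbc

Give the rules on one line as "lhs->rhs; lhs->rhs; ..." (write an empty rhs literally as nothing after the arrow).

  | bbcabac => bbbac
  | bcabbcbcb => bbbcbcb
  | cac => ac
  | ccaccbbab => caccbbab => accbbab

bca->b; ca->a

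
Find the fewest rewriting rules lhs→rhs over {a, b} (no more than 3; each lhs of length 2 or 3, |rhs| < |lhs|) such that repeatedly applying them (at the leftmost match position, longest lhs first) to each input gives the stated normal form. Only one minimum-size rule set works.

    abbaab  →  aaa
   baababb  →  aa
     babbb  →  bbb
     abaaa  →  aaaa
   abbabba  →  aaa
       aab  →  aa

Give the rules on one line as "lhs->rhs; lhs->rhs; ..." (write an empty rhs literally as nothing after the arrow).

ab->a; ba->

  | abbaab => abaab => aaab => aaa
  | baababb => ababb => aabb => aab => aa
  | babbb => bbb
  | abaaa => aaaa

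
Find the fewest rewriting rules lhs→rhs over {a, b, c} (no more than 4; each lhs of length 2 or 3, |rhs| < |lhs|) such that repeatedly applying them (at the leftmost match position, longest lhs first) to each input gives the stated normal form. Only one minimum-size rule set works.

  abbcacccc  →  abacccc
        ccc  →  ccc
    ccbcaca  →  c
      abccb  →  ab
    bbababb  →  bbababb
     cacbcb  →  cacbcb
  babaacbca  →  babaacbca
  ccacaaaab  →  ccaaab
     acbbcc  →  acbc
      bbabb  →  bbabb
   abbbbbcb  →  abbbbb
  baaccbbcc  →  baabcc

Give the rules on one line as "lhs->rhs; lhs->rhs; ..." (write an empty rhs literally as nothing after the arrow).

  | abbcacccc => abacccc
  | ccc
  | ccbcaca => caca => c
  | abccb => ab

aca->; bbc->b; ccb->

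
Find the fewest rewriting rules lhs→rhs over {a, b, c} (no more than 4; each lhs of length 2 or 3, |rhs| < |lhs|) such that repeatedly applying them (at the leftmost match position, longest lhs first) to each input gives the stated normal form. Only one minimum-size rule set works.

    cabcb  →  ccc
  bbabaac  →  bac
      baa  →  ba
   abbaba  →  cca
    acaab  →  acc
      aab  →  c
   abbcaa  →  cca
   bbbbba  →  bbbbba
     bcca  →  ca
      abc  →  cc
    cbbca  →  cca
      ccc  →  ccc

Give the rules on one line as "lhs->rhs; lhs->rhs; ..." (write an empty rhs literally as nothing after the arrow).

aa->a; ab->c; bc->; cb->c

  | cabcb => cccb => ccc
  | bbabaac => bbcaac => baac => bac
  | baa => ba
  | abbaba => cbaba => caba => cca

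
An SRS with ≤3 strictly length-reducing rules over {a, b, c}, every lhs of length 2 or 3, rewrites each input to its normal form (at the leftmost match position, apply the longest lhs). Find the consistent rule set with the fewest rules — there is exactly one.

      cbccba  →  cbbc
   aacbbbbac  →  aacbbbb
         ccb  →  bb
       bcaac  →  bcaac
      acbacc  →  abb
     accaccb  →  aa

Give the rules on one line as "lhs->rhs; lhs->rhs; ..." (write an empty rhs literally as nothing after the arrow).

ba->c; bcb->a; cc->b

  | cbccba => cbbba => cbbc
  | aacbbbbac => aacbbbcc => aacbbbb
  | ccb => bb
  | bcaac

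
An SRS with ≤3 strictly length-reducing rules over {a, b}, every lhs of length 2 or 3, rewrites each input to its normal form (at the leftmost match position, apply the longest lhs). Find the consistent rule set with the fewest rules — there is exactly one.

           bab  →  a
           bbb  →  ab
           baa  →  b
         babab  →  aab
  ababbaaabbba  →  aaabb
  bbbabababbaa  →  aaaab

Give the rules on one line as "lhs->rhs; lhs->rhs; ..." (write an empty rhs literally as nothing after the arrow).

  | bab => a
  | bbb => ab
  | baa => ba => b
  | babab => aab

ba->b; bab->a; bbb->ab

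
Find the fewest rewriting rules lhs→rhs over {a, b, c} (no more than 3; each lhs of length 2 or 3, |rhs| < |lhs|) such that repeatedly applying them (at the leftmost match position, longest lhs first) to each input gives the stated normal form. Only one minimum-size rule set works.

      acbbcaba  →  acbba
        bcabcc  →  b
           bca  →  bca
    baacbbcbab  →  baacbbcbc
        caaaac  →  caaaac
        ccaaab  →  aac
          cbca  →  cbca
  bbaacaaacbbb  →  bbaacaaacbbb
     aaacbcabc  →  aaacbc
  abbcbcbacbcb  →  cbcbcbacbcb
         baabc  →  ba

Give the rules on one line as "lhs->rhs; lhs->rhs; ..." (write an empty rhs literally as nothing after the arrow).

  | acbbcaba => acbbcca => acbba
  | bcabcc => bcccc => bcc => b
  | bca
  | baacbbcbab => baacbbcbc

ab->c; cc->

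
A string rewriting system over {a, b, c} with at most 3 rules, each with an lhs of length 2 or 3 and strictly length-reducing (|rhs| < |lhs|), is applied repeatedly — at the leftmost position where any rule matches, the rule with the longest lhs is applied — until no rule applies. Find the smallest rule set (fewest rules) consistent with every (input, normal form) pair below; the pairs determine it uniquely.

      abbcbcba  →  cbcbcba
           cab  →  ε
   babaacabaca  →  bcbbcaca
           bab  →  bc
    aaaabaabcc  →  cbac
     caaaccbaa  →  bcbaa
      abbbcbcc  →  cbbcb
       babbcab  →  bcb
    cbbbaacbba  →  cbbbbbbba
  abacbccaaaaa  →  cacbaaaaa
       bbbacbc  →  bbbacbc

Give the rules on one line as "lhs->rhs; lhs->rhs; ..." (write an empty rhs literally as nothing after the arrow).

  | abbcbcba => cbcbcba
  | cab => cc => ε
  | babaacabaca => bcaacabaca => bcbbabaca => bcbbcaca
  | bab => bc

aac->bb; ab->c; cc->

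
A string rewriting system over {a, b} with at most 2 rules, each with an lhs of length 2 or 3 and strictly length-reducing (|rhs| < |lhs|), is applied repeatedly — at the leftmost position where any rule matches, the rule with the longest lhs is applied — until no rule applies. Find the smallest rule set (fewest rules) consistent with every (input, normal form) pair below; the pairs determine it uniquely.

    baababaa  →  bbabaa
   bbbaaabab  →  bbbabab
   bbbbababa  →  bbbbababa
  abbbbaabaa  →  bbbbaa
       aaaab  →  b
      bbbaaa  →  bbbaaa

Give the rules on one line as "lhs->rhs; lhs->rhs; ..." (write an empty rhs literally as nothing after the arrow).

aab->b; abb->b

  | baababaa => bbabaa
  | bbbaaabab => bbbabab
  | bbbbababa
  | abbbbaabaa => bbbaabaa => bbbbaa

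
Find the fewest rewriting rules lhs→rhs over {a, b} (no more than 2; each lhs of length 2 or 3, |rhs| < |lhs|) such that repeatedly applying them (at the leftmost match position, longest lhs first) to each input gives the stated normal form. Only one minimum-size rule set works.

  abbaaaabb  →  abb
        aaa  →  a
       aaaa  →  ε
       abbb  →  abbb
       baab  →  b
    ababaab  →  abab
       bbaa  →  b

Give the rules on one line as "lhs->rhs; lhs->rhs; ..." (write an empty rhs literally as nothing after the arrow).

aa->; baa->

  | abbaaaabb => abaabb => abb
  | aaa => a
  | aaaa => aa => ε
  | abbb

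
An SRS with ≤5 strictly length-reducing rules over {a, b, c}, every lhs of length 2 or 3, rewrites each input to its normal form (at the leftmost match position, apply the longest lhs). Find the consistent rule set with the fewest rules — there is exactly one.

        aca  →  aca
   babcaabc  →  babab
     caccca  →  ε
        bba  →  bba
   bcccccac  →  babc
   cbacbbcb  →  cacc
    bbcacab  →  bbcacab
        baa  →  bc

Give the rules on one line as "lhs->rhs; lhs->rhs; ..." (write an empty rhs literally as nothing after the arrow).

  | aca
  | babcaabc => babccbc => babccc => babab
  | caccca => caaba => ccba => cca => ε
  | bba

aa->c; cb->c; cca->; ccc->ab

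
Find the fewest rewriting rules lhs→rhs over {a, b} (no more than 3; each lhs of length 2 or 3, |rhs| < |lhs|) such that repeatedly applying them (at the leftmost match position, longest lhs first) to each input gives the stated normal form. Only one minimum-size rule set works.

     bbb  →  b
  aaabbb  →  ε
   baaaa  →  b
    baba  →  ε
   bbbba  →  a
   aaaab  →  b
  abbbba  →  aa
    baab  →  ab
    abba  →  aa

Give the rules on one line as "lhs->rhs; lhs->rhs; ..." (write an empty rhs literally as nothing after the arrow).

aaa->b; ba->; bb->

  | bbb => b
  | aaabbb => bbbb => bb => ε
  | baaaa => aaa => b
  | baba => ba => ε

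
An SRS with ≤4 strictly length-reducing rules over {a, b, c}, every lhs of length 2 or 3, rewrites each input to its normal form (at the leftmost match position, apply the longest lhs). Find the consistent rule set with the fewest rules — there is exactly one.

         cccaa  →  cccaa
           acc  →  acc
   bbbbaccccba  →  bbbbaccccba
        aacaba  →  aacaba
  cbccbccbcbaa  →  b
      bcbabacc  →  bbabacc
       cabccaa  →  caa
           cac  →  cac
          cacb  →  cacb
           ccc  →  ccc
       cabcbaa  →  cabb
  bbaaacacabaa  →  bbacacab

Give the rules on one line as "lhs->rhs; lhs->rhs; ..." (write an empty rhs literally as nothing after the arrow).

  | cccaa
  | acc
  | bbbbaccccba
  | aacaba

baa->b; bc->b; bca->; cbc->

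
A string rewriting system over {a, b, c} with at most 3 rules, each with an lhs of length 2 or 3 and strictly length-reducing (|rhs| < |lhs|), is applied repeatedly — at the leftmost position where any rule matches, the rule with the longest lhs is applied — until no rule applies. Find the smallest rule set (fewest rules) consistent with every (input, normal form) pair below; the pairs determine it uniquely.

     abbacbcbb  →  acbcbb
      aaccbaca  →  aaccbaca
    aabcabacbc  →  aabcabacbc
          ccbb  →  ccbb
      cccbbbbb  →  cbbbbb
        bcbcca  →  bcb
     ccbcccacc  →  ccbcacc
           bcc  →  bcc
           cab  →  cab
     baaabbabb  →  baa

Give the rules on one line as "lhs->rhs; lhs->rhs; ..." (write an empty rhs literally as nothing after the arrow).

  | abbacbcbb => acbcbb
  | aaccbaca
  | aabcabacbc
  | ccbb

abb->; cca->; ccc->c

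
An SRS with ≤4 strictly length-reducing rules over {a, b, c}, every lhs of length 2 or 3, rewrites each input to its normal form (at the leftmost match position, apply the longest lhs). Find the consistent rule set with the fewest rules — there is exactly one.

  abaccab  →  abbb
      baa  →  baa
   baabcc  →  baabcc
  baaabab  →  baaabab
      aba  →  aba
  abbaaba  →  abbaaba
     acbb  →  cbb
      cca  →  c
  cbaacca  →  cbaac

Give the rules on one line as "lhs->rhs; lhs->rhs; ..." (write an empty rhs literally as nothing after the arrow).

  | abaccab => abbcab => abbb
  | baa
  | baabcc
  | baaabab

acb->cb; bac->bb; ca->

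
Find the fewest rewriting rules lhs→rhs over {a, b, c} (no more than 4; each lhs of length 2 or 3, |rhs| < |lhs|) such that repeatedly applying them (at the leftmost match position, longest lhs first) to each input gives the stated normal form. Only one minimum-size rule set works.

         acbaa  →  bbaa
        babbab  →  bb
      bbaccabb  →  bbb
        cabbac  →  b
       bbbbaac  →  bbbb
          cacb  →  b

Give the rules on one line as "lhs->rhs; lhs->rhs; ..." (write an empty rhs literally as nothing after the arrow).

ab->; ac->b; cb->

  | acbaa => bbaa
  | babbab => bbab => bb
  | bbaccabb => bbbcabb => bbbcb => bbb
  | cabbac => cbac => ac => b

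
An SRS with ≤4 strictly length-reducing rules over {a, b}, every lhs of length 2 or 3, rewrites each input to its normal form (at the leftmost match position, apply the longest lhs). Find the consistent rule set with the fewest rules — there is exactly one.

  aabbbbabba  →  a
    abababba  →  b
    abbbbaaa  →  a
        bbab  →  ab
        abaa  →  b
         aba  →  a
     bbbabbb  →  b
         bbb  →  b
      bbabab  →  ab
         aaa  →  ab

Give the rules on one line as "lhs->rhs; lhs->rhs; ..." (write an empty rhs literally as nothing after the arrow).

  | aabbbbabba => bbbbbabba => bbbabba => babba => bba => a
  | abababba => ababba => abba => aa => b
  | abbbbaaa => abbaaa => aaaa => aba => a
  | bbab => ab

aa->b; aaa->ab; ba->; bb->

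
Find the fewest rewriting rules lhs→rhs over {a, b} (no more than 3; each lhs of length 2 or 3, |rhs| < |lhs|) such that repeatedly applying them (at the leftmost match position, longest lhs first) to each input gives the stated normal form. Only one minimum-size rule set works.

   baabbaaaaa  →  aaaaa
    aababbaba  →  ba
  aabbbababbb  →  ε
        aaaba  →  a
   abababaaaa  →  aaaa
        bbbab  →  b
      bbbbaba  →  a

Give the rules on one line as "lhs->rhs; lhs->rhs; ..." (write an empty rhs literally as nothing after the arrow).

aab->ab; ab->; bb->

  | baabbaaaaa => babbaaaaa => bbaaaaa => aaaaa
  | aababbaba => ababbaba => abbaba => baba => ba
  | aabbbababbb => abbbababbb => bbababbb => ababbb => abbb => bb => ε
  | aaaba => aaba => aba => a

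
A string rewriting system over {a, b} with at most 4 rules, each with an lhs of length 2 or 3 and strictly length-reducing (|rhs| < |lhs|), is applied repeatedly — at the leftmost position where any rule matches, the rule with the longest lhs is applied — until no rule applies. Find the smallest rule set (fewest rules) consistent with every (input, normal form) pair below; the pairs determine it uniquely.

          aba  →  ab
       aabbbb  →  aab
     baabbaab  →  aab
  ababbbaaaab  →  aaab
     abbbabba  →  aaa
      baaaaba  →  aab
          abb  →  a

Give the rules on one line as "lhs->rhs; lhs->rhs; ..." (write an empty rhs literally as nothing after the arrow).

  | aba => ab
  | aabbbb => aab
  | baabbaab => bbaab => aab
  | ababbbaaaab => abbbbaaaab => abaaaab => aaab

ba->b; baa->; bb->; bbb->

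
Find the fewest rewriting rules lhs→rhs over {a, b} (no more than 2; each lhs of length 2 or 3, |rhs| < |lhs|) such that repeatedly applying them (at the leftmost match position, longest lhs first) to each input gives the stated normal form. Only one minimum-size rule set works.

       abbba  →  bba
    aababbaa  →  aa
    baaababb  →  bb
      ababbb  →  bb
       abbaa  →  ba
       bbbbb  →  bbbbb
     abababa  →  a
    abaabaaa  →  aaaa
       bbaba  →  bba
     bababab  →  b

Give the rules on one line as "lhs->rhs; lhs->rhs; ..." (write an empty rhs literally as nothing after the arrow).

  | abbba => bba
  | aababbaa => aabbaa => abaa => aa
  | baaababb => baababb => bababb => babb => bb
  | ababbb => abbb => bb

ab->; baa->ba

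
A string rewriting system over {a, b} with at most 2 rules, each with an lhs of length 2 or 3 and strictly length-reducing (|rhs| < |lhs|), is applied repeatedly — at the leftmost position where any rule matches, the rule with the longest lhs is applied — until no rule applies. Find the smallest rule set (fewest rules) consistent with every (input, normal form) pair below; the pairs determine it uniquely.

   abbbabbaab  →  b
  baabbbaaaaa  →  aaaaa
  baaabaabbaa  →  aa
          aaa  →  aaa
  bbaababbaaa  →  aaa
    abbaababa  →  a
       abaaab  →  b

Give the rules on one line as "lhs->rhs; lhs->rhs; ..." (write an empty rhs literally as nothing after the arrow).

  | abbbabbaab => bbbabbaab => bbabbaab => babbaab => abbaab => bbaab => baab => aab => ab => b
  | baabbbaaaaa => aabbbaaaaa => abbbaaaaa => bbbaaaaa => bbaaaaa => baaaaa => aaaaa
  | baaabaabbaa => aaabaabbaa => aabaabbaa => abaabbaa => baabbaa => aabbaa => abbaa => bbaa => baa => aa
  | aaa

ab->b; ba->a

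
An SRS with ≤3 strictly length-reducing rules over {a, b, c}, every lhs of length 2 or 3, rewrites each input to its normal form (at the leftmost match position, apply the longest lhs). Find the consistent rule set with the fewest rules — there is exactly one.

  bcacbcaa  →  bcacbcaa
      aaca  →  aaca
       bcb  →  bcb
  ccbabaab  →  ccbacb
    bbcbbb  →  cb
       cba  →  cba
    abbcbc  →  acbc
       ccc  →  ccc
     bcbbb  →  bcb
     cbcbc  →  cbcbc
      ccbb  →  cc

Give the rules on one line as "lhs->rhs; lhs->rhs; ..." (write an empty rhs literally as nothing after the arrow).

baa->c; bb->

  | bcacbcaa
  | aaca
  | bcb
  | ccbabaab => ccbacb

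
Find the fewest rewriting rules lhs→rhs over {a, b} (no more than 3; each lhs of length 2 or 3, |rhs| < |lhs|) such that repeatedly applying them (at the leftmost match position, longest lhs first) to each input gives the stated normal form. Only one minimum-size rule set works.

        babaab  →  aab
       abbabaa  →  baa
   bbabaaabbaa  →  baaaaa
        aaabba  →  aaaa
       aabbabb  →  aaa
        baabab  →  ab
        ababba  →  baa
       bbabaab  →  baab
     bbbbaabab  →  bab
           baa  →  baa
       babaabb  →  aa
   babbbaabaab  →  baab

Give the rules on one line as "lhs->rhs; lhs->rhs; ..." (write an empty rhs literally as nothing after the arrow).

  | babaab => bbaab => aab
  | abbabaa => aabaa => abaa => baa
  | bbabaaabbaa => abaaabbaa => baaabbaa => baaaaa
  | aaabba => aaaa

aba->ba; bb->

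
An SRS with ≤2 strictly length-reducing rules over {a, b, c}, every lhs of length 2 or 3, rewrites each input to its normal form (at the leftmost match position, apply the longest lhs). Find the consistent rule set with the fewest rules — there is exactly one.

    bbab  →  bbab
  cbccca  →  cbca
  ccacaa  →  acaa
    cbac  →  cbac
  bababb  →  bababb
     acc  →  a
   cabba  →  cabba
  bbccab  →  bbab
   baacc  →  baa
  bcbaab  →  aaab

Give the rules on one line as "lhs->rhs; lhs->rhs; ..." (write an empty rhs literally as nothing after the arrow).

  | bbab
  | cbccca => cbca
  | ccacaa => acaa
  | cbac

bcb->a; cc->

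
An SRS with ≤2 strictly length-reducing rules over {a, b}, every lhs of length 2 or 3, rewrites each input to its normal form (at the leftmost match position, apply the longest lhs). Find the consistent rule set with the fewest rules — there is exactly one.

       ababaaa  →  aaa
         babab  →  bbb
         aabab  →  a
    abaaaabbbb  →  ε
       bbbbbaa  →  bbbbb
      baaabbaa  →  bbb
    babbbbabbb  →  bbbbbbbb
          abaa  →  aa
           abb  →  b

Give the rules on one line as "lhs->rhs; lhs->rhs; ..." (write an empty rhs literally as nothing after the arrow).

  | ababaaa => abaaa => aaa
  | babab => bbab => bbb
  | aabab => aab => a
  | abaaaabbbb => aaaabbbb => aaabbb => aabb => ab => ε

ab->; ba->b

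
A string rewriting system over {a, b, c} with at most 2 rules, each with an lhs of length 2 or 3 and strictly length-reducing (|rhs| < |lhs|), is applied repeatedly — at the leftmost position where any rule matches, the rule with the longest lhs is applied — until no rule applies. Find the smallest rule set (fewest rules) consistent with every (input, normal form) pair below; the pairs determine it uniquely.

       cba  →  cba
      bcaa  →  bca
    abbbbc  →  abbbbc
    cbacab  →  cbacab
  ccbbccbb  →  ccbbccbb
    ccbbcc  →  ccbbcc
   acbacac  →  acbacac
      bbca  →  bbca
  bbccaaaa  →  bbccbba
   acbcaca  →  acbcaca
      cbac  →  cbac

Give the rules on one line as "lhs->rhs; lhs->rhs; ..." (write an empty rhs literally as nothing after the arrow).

  | cba
  | bcaa => bca
  | abbbbc
  | cbacab

aa->a; aaa->bb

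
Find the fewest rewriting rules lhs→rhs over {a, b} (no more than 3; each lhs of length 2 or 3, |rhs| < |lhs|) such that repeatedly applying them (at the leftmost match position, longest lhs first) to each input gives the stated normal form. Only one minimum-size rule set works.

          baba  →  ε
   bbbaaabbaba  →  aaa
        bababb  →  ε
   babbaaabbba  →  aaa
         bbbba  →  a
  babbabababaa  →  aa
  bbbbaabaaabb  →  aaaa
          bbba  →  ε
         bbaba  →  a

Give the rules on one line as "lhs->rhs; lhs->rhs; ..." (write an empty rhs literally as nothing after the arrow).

  | baba => ba => ε
  | bbbaaabbaba => baaabbaba => aabbaba => aaaba => aaa
  | bababb => babb => bb => ε
  | babbaaabbba => bbaaabbba => aaabbba => aaaba => aaa

ba->; bb->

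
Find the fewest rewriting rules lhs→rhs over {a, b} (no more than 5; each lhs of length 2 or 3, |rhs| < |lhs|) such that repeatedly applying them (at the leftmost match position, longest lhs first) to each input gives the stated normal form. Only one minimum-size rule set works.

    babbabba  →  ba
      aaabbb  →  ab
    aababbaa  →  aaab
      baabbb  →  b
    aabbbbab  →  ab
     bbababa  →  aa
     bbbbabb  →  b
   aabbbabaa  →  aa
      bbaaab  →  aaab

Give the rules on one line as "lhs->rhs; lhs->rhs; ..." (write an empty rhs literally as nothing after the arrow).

  | babbabba => babba => ba
  | aaabbb => aabb => ab
  | aababbaa => aabaa => aaab
  | baabbb => abbbb => bbb => b

abb->b; baa->ab; bab->; bb->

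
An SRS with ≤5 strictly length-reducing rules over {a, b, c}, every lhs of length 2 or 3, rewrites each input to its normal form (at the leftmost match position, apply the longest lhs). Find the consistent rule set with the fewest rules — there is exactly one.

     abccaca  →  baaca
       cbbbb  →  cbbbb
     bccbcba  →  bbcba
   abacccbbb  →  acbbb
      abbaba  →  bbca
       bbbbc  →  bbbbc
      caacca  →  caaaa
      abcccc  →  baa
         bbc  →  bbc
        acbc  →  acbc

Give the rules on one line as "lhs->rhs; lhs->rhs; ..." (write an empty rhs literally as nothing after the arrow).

ab->b; aba->ca; cac->c; cc->a

  | abccaca => bccaca => baaca
  | cbbbb
  | bccbcba => babcba => bbcba
  | abacccbbb => cacccbbb => cccbbb => acbbb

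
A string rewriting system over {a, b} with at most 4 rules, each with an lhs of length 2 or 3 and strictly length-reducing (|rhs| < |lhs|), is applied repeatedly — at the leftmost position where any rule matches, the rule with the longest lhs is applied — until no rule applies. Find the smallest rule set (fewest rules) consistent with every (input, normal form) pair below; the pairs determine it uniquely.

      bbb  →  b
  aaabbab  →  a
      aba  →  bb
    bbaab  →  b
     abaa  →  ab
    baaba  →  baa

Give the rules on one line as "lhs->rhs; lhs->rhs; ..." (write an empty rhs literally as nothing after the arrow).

aab->a; aba->bb; bba->ab; bbb->b

  | bbb => b
  | aaabbab => aabab => aab => a
  | aba => bb
  | bbaab => abab => bbb => b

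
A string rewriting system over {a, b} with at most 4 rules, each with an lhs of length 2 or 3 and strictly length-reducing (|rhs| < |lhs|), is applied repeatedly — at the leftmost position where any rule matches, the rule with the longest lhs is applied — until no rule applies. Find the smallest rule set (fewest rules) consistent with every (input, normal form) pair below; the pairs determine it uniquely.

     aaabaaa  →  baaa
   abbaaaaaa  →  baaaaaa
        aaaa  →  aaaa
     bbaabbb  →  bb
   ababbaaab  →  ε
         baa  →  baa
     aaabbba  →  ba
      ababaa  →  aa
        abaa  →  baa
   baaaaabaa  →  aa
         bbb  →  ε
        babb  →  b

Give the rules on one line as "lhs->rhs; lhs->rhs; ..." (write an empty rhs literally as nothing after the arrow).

  | aaabaaa => aabaaa => abaaa => baaa
  | abbaaaaaa => baaaaaa
  | aaaa
  | bbaabbb => bbabb => bb

ab->b; abb->b; bab->; bbb->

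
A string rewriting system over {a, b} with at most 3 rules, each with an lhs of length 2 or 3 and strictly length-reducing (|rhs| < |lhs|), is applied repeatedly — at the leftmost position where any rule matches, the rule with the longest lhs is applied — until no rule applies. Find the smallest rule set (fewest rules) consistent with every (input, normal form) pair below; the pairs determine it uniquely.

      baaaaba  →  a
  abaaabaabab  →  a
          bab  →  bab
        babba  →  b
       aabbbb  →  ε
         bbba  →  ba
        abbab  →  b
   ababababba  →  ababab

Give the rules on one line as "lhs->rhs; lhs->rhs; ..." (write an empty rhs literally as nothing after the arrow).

aa->; bb->

  | baaaaba => baaba => bba => a
  | abaaabaabab => ababaabab => ababbab => abaab => abb => a
  | bab
  | babba => baa => b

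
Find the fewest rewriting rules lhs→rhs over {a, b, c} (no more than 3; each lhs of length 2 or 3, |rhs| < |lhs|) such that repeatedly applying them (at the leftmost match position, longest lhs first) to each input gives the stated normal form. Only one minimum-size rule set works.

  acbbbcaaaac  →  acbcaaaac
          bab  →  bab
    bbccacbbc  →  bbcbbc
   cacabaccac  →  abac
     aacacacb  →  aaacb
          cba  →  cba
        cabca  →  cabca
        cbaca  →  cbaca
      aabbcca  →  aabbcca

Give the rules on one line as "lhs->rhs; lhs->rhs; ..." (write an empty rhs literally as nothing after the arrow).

bbb->b; cac->

  | acbbbcaaaac => acbcaaaac
  | bab
  | bbccacbbc => bbcbbc
  | cacabaccac => abaccac => abac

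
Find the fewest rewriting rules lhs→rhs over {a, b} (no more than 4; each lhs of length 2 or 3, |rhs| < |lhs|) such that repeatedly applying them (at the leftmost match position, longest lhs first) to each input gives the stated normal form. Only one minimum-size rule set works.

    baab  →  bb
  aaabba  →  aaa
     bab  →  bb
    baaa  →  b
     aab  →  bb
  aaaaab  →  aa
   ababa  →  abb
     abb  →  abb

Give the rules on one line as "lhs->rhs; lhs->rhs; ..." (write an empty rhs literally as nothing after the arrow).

  | baab => bab => bb
  | aaabba => abbba => aaa
  | bab => bb
  | baaa => baa => ba => b

aab->bb; ba->b; bbb->a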